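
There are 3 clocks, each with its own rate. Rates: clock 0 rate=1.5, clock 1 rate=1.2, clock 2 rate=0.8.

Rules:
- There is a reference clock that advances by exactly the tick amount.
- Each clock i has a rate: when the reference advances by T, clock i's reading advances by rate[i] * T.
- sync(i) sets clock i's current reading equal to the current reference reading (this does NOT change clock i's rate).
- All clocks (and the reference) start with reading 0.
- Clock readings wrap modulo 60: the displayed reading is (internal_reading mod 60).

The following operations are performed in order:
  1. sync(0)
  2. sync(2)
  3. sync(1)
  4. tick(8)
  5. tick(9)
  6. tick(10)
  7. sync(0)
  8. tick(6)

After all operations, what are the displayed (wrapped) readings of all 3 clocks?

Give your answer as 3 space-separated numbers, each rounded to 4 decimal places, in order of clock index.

Answer: 36.0000 39.6000 26.4000

Derivation:
After op 1 sync(0): ref=0.0000 raw=[0.0000 0.0000 0.0000]
After op 2 sync(2): ref=0.0000 raw=[0.0000 0.0000 0.0000]
After op 3 sync(1): ref=0.0000 raw=[0.0000 0.0000 0.0000]
After op 4 tick(8): ref=8.0000 raw=[12.0000 9.6000 6.4000]
After op 5 tick(9): ref=17.0000 raw=[25.5000 20.4000 13.6000]
After op 6 tick(10): ref=27.0000 raw=[40.5000 32.4000 21.6000]
After op 7 sync(0): ref=27.0000 raw=[27.0000 32.4000 21.6000]
After op 8 tick(6): ref=33.0000 raw=[36.0000 39.6000 26.4000]
Wrap final raw readings (mod 60): 36.0000 mod 60 = 36.0000; 39.6000 mod 60 = 39.6000; 26.4000 mod 60 = 26.4000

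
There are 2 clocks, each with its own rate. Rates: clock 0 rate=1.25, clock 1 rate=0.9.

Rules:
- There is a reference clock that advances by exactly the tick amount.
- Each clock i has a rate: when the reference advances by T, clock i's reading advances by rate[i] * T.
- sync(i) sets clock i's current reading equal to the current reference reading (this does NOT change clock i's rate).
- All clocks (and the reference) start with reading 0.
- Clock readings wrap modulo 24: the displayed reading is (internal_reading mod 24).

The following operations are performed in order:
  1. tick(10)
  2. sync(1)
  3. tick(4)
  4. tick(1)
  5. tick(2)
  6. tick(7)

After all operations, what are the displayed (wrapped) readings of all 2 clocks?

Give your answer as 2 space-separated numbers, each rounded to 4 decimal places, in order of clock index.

Answer: 6.0000 22.6000

Derivation:
After op 1 tick(10): ref=10.0000 raw=[12.5000 9.0000]
After op 2 sync(1): ref=10.0000 raw=[12.5000 10.0000]
After op 3 tick(4): ref=14.0000 raw=[17.5000 13.6000]
After op 4 tick(1): ref=15.0000 raw=[18.7500 14.5000]
After op 5 tick(2): ref=17.0000 raw=[21.2500 16.3000]
After op 6 tick(7): ref=24.0000 raw=[30.0000 22.6000]
Wrap final raw readings (mod 24): 30.0000 mod 24 = 6.0000; 22.6000 mod 24 = 22.6000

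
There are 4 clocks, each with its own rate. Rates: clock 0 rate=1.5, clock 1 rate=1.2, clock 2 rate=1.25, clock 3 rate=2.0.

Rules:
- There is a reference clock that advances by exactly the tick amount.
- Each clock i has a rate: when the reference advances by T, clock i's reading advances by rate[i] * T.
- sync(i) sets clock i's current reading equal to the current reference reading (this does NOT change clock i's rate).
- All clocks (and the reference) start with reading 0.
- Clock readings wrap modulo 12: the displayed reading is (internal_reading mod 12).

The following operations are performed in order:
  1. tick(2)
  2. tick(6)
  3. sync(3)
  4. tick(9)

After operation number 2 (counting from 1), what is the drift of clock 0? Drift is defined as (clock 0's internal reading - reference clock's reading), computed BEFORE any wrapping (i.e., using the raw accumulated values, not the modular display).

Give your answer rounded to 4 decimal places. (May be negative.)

Answer: 4.0000

Derivation:
After op 1 tick(2): ref=2.0000 raw=[3.0000 2.4000 2.5000 4.0000]
After op 2 tick(6): ref=8.0000 raw=[12.0000 9.6000 10.0000 16.0000]
Drift of clock 0 after op 2: 12.0000 - 8.0000 = 4.0000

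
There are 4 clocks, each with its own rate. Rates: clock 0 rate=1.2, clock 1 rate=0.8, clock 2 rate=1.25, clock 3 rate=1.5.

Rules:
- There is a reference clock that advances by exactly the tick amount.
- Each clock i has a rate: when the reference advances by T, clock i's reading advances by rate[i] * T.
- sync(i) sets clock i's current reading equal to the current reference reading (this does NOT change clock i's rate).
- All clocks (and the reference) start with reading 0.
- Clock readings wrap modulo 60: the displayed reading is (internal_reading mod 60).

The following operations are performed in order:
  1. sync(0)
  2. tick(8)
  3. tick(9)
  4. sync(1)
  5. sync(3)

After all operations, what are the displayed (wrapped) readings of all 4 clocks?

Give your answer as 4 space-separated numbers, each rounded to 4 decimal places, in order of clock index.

Answer: 20.4000 17.0000 21.2500 17.0000

Derivation:
After op 1 sync(0): ref=0.0000 raw=[0.0000 0.0000 0.0000 0.0000]
After op 2 tick(8): ref=8.0000 raw=[9.6000 6.4000 10.0000 12.0000]
After op 3 tick(9): ref=17.0000 raw=[20.4000 13.6000 21.2500 25.5000]
After op 4 sync(1): ref=17.0000 raw=[20.4000 17.0000 21.2500 25.5000]
After op 5 sync(3): ref=17.0000 raw=[20.4000 17.0000 21.2500 17.0000]
Wrap final raw readings (mod 60): 20.4000 mod 60 = 20.4000; 17.0000 mod 60 = 17.0000; 21.2500 mod 60 = 21.2500; 17.0000 mod 60 = 17.0000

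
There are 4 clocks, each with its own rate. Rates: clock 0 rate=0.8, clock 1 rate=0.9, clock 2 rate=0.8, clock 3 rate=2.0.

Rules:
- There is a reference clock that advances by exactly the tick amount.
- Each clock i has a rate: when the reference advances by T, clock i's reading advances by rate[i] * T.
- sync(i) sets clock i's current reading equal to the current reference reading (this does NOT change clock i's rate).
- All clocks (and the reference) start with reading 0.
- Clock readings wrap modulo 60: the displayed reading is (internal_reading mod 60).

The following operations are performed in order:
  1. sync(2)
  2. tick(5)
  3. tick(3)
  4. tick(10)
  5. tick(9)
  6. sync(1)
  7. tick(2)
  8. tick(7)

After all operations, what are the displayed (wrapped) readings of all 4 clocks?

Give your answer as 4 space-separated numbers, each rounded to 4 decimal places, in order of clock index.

Answer: 28.8000 35.1000 28.8000 12.0000

Derivation:
After op 1 sync(2): ref=0.0000 raw=[0.0000 0.0000 0.0000 0.0000]
After op 2 tick(5): ref=5.0000 raw=[4.0000 4.5000 4.0000 10.0000]
After op 3 tick(3): ref=8.0000 raw=[6.4000 7.2000 6.4000 16.0000]
After op 4 tick(10): ref=18.0000 raw=[14.4000 16.2000 14.4000 36.0000]
After op 5 tick(9): ref=27.0000 raw=[21.6000 24.3000 21.6000 54.0000]
After op 6 sync(1): ref=27.0000 raw=[21.6000 27.0000 21.6000 54.0000]
After op 7 tick(2): ref=29.0000 raw=[23.2000 28.8000 23.2000 58.0000]
After op 8 tick(7): ref=36.0000 raw=[28.8000 35.1000 28.8000 72.0000]
Wrap final raw readings (mod 60): 28.8000 mod 60 = 28.8000; 35.1000 mod 60 = 35.1000; 28.8000 mod 60 = 28.8000; 72.0000 mod 60 = 12.0000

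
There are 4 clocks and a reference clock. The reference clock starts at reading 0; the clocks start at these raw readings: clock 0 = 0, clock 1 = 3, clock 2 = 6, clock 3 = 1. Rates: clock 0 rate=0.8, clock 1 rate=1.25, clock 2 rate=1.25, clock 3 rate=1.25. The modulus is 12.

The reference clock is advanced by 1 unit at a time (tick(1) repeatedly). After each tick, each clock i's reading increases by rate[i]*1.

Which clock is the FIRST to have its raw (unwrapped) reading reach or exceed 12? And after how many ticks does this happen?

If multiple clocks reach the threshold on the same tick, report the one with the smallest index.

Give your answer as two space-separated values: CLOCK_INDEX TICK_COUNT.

clock 0: start=0, rate=0.8, needs 12-0 = 12; ticks = ceil(12/0.8) = ceil(15.0000) = 15; reading at tick 15 = 0 + 0.8*15 = 12.0000
clock 1: start=3, rate=1.25, needs 12-3 = 9; ticks = ceil(9/1.25) = ceil(7.2000) = 8; reading at tick 8 = 3 + 1.25*8 = 13.0000
clock 2: start=6, rate=1.25, needs 12-6 = 6; ticks = ceil(6/1.25) = ceil(4.8000) = 5; reading at tick 5 = 6 + 1.25*5 = 12.2500
clock 3: start=1, rate=1.25, needs 12-1 = 11; ticks = ceil(11/1.25) = ceil(8.8000) = 9; reading at tick 9 = 1 + 1.25*9 = 12.2500
Minimum tick count = 5; winners = [2]; smallest index = 2

Answer: 2 5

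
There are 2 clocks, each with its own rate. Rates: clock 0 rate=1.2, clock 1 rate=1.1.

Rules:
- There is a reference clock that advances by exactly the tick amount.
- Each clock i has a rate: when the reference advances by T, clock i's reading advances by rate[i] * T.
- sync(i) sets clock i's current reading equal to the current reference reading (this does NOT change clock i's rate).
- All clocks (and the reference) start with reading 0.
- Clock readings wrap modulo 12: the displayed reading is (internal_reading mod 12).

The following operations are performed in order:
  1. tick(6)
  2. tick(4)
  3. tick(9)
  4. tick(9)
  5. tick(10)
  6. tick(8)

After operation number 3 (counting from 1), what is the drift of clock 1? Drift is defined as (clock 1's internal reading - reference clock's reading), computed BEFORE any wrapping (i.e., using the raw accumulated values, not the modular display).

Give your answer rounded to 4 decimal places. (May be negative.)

Answer: 1.9000

Derivation:
After op 1 tick(6): ref=6.0000 raw=[7.2000 6.6000]
After op 2 tick(4): ref=10.0000 raw=[12.0000 11.0000]
After op 3 tick(9): ref=19.0000 raw=[22.8000 20.9000]
Drift of clock 1 after op 3: 20.9000 - 19.0000 = 1.9000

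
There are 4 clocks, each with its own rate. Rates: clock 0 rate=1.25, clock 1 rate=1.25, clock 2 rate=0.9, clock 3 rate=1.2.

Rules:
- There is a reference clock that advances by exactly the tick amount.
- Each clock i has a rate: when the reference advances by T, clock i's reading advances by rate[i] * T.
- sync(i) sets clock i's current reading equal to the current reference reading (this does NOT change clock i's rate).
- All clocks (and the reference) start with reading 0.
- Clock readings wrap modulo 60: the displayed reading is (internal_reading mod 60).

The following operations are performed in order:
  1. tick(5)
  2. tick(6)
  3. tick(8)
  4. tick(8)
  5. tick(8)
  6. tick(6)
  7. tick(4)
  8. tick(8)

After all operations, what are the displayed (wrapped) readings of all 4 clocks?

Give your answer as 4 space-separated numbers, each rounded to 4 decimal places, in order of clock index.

After op 1 tick(5): ref=5.0000 raw=[6.2500 6.2500 4.5000 6.0000]
After op 2 tick(6): ref=11.0000 raw=[13.7500 13.7500 9.9000 13.2000]
After op 3 tick(8): ref=19.0000 raw=[23.7500 23.7500 17.1000 22.8000]
After op 4 tick(8): ref=27.0000 raw=[33.7500 33.7500 24.3000 32.4000]
After op 5 tick(8): ref=35.0000 raw=[43.7500 43.7500 31.5000 42.0000]
After op 6 tick(6): ref=41.0000 raw=[51.2500 51.2500 36.9000 49.2000]
After op 7 tick(4): ref=45.0000 raw=[56.2500 56.2500 40.5000 54.0000]
After op 8 tick(8): ref=53.0000 raw=[66.2500 66.2500 47.7000 63.6000]
Wrap final raw readings (mod 60): 66.2500 mod 60 = 6.2500; 66.2500 mod 60 = 6.2500; 47.7000 mod 60 = 47.7000; 63.6000 mod 60 = 3.6000

Answer: 6.2500 6.2500 47.7000 3.6000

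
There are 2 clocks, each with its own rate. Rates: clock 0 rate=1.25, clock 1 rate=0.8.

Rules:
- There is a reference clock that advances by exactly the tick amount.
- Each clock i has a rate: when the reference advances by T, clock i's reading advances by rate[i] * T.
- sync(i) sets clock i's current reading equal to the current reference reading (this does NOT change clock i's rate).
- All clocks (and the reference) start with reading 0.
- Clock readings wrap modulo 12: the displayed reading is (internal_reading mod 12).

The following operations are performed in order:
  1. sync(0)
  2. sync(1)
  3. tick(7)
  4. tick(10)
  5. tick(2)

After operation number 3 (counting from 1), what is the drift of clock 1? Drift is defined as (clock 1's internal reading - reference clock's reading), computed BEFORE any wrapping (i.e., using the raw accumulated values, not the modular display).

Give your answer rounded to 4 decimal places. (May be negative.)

Answer: -1.4000

Derivation:
After op 1 sync(0): ref=0.0000 raw=[0.0000 0.0000]
After op 2 sync(1): ref=0.0000 raw=[0.0000 0.0000]
After op 3 tick(7): ref=7.0000 raw=[8.7500 5.6000]
Drift of clock 1 after op 3: 5.6000 - 7.0000 = -1.4000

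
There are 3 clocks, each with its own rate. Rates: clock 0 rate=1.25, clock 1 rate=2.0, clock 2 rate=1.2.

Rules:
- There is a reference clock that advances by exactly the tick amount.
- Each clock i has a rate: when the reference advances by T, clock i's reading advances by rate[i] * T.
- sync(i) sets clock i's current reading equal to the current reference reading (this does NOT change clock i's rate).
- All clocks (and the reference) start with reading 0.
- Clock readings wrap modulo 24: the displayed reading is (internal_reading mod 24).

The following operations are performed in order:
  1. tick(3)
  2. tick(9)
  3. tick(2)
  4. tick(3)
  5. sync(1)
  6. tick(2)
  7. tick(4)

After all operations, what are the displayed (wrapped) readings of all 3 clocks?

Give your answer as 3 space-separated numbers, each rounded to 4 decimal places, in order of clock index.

After op 1 tick(3): ref=3.0000 raw=[3.7500 6.0000 3.6000]
After op 2 tick(9): ref=12.0000 raw=[15.0000 24.0000 14.4000]
After op 3 tick(2): ref=14.0000 raw=[17.5000 28.0000 16.8000]
After op 4 tick(3): ref=17.0000 raw=[21.2500 34.0000 20.4000]
After op 5 sync(1): ref=17.0000 raw=[21.2500 17.0000 20.4000]
After op 6 tick(2): ref=19.0000 raw=[23.7500 21.0000 22.8000]
After op 7 tick(4): ref=23.0000 raw=[28.7500 29.0000 27.6000]
Wrap final raw readings (mod 24): 28.7500 mod 24 = 4.7500; 29.0000 mod 24 = 5.0000; 27.6000 mod 24 = 3.6000

Answer: 4.7500 5.0000 3.6000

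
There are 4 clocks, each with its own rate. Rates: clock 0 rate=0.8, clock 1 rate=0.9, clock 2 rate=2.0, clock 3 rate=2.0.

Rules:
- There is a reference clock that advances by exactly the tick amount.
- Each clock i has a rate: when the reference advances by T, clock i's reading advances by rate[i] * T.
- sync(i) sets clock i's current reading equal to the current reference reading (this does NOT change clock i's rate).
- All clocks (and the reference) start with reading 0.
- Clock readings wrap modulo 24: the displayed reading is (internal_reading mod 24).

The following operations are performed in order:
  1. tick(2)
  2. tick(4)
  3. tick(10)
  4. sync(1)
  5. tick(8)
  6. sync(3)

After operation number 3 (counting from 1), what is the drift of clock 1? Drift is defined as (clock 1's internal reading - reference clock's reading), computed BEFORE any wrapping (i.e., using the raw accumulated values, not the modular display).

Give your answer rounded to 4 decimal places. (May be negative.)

After op 1 tick(2): ref=2.0000 raw=[1.6000 1.8000 4.0000 4.0000]
After op 2 tick(4): ref=6.0000 raw=[4.8000 5.4000 12.0000 12.0000]
After op 3 tick(10): ref=16.0000 raw=[12.8000 14.4000 32.0000 32.0000]
Drift of clock 1 after op 3: 14.4000 - 16.0000 = -1.6000

Answer: -1.6000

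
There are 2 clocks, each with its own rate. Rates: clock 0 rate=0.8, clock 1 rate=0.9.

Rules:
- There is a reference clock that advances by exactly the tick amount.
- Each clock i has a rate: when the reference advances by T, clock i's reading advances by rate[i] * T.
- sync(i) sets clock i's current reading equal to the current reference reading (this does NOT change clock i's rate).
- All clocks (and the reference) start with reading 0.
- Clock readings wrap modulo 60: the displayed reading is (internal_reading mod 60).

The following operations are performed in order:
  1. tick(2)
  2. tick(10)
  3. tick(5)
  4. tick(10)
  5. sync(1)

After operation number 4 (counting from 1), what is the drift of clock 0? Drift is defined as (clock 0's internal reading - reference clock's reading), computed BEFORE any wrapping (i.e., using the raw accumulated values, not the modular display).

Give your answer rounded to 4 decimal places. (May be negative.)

Answer: -5.4000

Derivation:
After op 1 tick(2): ref=2.0000 raw=[1.6000 1.8000]
After op 2 tick(10): ref=12.0000 raw=[9.6000 10.8000]
After op 3 tick(5): ref=17.0000 raw=[13.6000 15.3000]
After op 4 tick(10): ref=27.0000 raw=[21.6000 24.3000]
Drift of clock 0 after op 4: 21.6000 - 27.0000 = -5.4000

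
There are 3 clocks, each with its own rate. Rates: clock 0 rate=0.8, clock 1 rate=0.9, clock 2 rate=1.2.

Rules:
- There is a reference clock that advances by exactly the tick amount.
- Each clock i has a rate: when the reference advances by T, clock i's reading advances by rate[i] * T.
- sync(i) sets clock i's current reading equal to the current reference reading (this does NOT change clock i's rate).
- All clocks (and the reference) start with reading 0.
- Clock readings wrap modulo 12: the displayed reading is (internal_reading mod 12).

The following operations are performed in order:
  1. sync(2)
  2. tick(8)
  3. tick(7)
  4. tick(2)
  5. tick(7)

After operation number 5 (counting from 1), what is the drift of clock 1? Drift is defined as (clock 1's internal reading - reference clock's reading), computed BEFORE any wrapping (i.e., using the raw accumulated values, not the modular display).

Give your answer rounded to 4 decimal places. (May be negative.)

After op 1 sync(2): ref=0.0000 raw=[0.0000 0.0000 0.0000]
After op 2 tick(8): ref=8.0000 raw=[6.4000 7.2000 9.6000]
After op 3 tick(7): ref=15.0000 raw=[12.0000 13.5000 18.0000]
After op 4 tick(2): ref=17.0000 raw=[13.6000 15.3000 20.4000]
After op 5 tick(7): ref=24.0000 raw=[19.2000 21.6000 28.8000]
Drift of clock 1 after op 5: 21.6000 - 24.0000 = -2.4000

Answer: -2.4000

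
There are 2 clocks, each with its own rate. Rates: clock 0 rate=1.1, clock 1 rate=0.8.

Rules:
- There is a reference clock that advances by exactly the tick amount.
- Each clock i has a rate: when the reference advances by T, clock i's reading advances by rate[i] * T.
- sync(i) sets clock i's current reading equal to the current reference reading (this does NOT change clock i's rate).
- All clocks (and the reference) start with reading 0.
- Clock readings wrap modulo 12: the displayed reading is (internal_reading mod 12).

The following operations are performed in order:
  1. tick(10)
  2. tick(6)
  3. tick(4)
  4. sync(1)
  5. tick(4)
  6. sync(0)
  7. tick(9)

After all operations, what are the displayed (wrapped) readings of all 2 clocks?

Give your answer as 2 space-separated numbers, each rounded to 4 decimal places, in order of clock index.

After op 1 tick(10): ref=10.0000 raw=[11.0000 8.0000]
After op 2 tick(6): ref=16.0000 raw=[17.6000 12.8000]
After op 3 tick(4): ref=20.0000 raw=[22.0000 16.0000]
After op 4 sync(1): ref=20.0000 raw=[22.0000 20.0000]
After op 5 tick(4): ref=24.0000 raw=[26.4000 23.2000]
After op 6 sync(0): ref=24.0000 raw=[24.0000 23.2000]
After op 7 tick(9): ref=33.0000 raw=[33.9000 30.4000]
Wrap final raw readings (mod 12): 33.9000 mod 12 = 9.9000; 30.4000 mod 12 = 6.4000

Answer: 9.9000 6.4000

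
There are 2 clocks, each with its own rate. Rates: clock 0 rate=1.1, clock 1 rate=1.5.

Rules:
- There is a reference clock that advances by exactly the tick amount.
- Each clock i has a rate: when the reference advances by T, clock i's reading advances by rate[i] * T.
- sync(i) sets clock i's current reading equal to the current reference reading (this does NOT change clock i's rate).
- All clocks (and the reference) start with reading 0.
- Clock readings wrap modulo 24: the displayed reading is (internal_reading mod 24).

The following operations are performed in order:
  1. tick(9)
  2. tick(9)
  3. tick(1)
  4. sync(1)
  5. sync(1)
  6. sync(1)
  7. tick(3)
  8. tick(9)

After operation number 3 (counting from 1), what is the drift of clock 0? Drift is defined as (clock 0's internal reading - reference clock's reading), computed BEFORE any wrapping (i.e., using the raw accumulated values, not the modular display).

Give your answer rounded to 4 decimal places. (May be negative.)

After op 1 tick(9): ref=9.0000 raw=[9.9000 13.5000]
After op 2 tick(9): ref=18.0000 raw=[19.8000 27.0000]
After op 3 tick(1): ref=19.0000 raw=[20.9000 28.5000]
Drift of clock 0 after op 3: 20.9000 - 19.0000 = 1.9000

Answer: 1.9000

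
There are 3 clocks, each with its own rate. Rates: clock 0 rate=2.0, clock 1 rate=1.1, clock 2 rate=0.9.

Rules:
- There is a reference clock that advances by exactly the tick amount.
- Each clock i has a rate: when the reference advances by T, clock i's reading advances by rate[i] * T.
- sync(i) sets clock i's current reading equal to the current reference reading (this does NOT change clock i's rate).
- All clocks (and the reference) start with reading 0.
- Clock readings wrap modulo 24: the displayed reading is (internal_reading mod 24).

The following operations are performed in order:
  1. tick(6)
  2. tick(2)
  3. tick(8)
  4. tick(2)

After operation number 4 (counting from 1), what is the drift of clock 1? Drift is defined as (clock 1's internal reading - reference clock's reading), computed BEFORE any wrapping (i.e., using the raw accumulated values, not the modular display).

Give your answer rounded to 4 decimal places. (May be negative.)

Answer: 1.8000

Derivation:
After op 1 tick(6): ref=6.0000 raw=[12.0000 6.6000 5.4000]
After op 2 tick(2): ref=8.0000 raw=[16.0000 8.8000 7.2000]
After op 3 tick(8): ref=16.0000 raw=[32.0000 17.6000 14.4000]
After op 4 tick(2): ref=18.0000 raw=[36.0000 19.8000 16.2000]
Drift of clock 1 after op 4: 19.8000 - 18.0000 = 1.8000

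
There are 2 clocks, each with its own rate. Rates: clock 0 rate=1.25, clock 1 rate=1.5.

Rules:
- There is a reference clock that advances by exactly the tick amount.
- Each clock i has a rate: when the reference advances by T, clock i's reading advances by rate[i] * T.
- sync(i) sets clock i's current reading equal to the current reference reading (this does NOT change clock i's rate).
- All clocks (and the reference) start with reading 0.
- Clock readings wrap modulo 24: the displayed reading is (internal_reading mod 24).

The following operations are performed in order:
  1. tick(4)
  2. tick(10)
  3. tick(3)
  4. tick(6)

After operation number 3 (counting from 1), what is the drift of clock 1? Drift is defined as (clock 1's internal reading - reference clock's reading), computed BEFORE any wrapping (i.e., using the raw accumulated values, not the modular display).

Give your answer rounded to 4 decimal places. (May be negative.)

Answer: 8.5000

Derivation:
After op 1 tick(4): ref=4.0000 raw=[5.0000 6.0000]
After op 2 tick(10): ref=14.0000 raw=[17.5000 21.0000]
After op 3 tick(3): ref=17.0000 raw=[21.2500 25.5000]
Drift of clock 1 after op 3: 25.5000 - 17.0000 = 8.5000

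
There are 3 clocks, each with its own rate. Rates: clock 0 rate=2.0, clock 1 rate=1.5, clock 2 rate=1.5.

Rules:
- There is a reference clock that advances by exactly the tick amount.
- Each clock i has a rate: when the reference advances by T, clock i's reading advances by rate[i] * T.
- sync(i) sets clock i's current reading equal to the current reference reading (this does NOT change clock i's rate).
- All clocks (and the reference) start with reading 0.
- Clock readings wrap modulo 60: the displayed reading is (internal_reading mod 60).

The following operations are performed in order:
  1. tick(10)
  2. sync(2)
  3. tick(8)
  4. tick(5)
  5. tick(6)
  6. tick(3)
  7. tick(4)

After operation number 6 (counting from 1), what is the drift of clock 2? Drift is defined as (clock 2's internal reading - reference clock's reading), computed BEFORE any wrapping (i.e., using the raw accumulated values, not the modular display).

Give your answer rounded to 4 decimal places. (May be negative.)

Answer: 11.0000

Derivation:
After op 1 tick(10): ref=10.0000 raw=[20.0000 15.0000 15.0000]
After op 2 sync(2): ref=10.0000 raw=[20.0000 15.0000 10.0000]
After op 3 tick(8): ref=18.0000 raw=[36.0000 27.0000 22.0000]
After op 4 tick(5): ref=23.0000 raw=[46.0000 34.5000 29.5000]
After op 5 tick(6): ref=29.0000 raw=[58.0000 43.5000 38.5000]
After op 6 tick(3): ref=32.0000 raw=[64.0000 48.0000 43.0000]
Drift of clock 2 after op 6: 43.0000 - 32.0000 = 11.0000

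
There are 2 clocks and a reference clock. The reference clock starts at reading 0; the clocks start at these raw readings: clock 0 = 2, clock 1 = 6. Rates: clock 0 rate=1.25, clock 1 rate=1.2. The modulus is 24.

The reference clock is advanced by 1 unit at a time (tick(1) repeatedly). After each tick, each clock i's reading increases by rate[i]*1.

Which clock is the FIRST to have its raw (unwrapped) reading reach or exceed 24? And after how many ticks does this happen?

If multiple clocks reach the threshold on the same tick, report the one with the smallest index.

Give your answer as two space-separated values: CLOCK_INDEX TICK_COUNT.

Answer: 1 15

Derivation:
clock 0: start=2, rate=1.25, needs 24-2 = 22; ticks = ceil(22/1.25) = ceil(17.6000) = 18; reading at tick 18 = 2 + 1.25*18 = 24.5000
clock 1: start=6, rate=1.2, needs 24-6 = 18; ticks = ceil(18/1.2) = ceil(15.0000) = 15; reading at tick 15 = 6 + 1.2*15 = 24.0000
Minimum tick count = 15; winners = [1]; smallest index = 1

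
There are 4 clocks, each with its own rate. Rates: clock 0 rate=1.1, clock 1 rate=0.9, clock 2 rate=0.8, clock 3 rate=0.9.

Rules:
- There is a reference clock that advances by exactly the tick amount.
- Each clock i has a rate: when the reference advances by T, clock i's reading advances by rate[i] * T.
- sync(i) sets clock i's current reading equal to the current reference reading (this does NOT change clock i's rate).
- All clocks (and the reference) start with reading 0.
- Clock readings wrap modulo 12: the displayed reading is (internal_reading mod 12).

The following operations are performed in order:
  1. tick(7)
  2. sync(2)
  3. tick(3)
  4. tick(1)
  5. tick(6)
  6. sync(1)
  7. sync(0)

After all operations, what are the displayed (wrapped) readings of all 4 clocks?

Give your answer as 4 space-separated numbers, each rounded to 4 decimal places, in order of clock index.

After op 1 tick(7): ref=7.0000 raw=[7.7000 6.3000 5.6000 6.3000]
After op 2 sync(2): ref=7.0000 raw=[7.7000 6.3000 7.0000 6.3000]
After op 3 tick(3): ref=10.0000 raw=[11.0000 9.0000 9.4000 9.0000]
After op 4 tick(1): ref=11.0000 raw=[12.1000 9.9000 10.2000 9.9000]
After op 5 tick(6): ref=17.0000 raw=[18.7000 15.3000 15.0000 15.3000]
After op 6 sync(1): ref=17.0000 raw=[18.7000 17.0000 15.0000 15.3000]
After op 7 sync(0): ref=17.0000 raw=[17.0000 17.0000 15.0000 15.3000]
Wrap final raw readings (mod 12): 17.0000 mod 12 = 5.0000; 17.0000 mod 12 = 5.0000; 15.0000 mod 12 = 3.0000; 15.3000 mod 12 = 3.3000

Answer: 5.0000 5.0000 3.0000 3.3000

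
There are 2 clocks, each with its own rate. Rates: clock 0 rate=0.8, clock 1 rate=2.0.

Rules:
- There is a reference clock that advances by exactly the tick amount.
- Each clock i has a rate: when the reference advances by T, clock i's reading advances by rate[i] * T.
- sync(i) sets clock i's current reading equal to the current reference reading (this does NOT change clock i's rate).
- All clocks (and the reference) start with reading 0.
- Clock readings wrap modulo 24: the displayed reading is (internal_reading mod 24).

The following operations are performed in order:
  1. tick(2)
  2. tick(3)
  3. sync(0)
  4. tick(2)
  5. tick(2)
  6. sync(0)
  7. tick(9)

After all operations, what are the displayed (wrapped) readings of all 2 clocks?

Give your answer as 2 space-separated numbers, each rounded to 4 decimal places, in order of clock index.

Answer: 16.2000 12.0000

Derivation:
After op 1 tick(2): ref=2.0000 raw=[1.6000 4.0000]
After op 2 tick(3): ref=5.0000 raw=[4.0000 10.0000]
After op 3 sync(0): ref=5.0000 raw=[5.0000 10.0000]
After op 4 tick(2): ref=7.0000 raw=[6.6000 14.0000]
After op 5 tick(2): ref=9.0000 raw=[8.2000 18.0000]
After op 6 sync(0): ref=9.0000 raw=[9.0000 18.0000]
After op 7 tick(9): ref=18.0000 raw=[16.2000 36.0000]
Wrap final raw readings (mod 24): 16.2000 mod 24 = 16.2000; 36.0000 mod 24 = 12.0000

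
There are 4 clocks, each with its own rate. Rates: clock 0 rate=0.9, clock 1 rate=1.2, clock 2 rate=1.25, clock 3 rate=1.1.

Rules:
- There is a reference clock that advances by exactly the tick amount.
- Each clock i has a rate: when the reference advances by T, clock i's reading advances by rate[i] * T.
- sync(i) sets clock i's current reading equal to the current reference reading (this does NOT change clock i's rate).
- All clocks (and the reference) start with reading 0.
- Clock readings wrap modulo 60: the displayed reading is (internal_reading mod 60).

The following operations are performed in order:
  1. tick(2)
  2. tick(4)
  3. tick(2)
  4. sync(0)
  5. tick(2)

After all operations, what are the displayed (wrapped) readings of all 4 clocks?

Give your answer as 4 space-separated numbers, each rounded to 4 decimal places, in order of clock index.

Answer: 9.8000 12.0000 12.5000 11.0000

Derivation:
After op 1 tick(2): ref=2.0000 raw=[1.8000 2.4000 2.5000 2.2000]
After op 2 tick(4): ref=6.0000 raw=[5.4000 7.2000 7.5000 6.6000]
After op 3 tick(2): ref=8.0000 raw=[7.2000 9.6000 10.0000 8.8000]
After op 4 sync(0): ref=8.0000 raw=[8.0000 9.6000 10.0000 8.8000]
After op 5 tick(2): ref=10.0000 raw=[9.8000 12.0000 12.5000 11.0000]
Wrap final raw readings (mod 60): 9.8000 mod 60 = 9.8000; 12.0000 mod 60 = 12.0000; 12.5000 mod 60 = 12.5000; 11.0000 mod 60 = 11.0000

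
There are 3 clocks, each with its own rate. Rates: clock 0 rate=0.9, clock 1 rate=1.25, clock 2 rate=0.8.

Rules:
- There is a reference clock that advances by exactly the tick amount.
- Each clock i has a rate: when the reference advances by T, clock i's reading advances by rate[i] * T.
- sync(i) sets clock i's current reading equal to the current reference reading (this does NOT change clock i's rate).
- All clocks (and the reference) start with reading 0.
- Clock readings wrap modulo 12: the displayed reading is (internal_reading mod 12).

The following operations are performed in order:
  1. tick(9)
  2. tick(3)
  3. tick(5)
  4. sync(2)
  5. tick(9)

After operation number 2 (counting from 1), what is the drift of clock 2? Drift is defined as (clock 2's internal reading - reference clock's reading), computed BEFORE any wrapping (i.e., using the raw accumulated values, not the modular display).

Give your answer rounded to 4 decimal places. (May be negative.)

Answer: -2.4000

Derivation:
After op 1 tick(9): ref=9.0000 raw=[8.1000 11.2500 7.2000]
After op 2 tick(3): ref=12.0000 raw=[10.8000 15.0000 9.6000]
Drift of clock 2 after op 2: 9.6000 - 12.0000 = -2.4000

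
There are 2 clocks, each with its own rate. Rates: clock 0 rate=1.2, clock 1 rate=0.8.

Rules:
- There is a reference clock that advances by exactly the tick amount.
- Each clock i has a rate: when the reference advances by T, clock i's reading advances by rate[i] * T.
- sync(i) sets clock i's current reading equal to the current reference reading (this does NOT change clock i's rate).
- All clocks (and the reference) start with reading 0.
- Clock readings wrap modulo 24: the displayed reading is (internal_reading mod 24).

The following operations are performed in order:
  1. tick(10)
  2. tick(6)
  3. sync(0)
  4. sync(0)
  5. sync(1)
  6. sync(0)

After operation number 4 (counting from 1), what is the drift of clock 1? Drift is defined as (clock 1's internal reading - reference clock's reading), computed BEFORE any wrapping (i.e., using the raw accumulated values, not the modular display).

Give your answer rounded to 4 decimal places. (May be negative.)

After op 1 tick(10): ref=10.0000 raw=[12.0000 8.0000]
After op 2 tick(6): ref=16.0000 raw=[19.2000 12.8000]
After op 3 sync(0): ref=16.0000 raw=[16.0000 12.8000]
After op 4 sync(0): ref=16.0000 raw=[16.0000 12.8000]
Drift of clock 1 after op 4: 12.8000 - 16.0000 = -3.2000

Answer: -3.2000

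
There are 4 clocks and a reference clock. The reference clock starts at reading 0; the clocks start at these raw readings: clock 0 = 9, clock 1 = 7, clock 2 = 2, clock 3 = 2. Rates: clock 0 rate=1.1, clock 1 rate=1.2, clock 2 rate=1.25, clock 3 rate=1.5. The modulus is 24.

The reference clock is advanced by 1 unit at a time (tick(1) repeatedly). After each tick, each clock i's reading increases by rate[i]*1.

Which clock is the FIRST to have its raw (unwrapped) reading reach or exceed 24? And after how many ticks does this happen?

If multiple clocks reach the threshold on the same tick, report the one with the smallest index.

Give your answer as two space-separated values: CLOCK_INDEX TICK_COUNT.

clock 0: start=9, rate=1.1, needs 24-9 = 15; ticks = ceil(15/1.1) = ceil(13.6364) = 14; reading at tick 14 = 9 + 1.1*14 = 24.4000
clock 1: start=7, rate=1.2, needs 24-7 = 17; ticks = ceil(17/1.2) = ceil(14.1667) = 15; reading at tick 15 = 7 + 1.2*15 = 25.0000
clock 2: start=2, rate=1.25, needs 24-2 = 22; ticks = ceil(22/1.25) = ceil(17.6000) = 18; reading at tick 18 = 2 + 1.25*18 = 24.5000
clock 3: start=2, rate=1.5, needs 24-2 = 22; ticks = ceil(22/1.5) = ceil(14.6667) = 15; reading at tick 15 = 2 + 1.5*15 = 24.5000
Minimum tick count = 14; winners = [0]; smallest index = 0

Answer: 0 14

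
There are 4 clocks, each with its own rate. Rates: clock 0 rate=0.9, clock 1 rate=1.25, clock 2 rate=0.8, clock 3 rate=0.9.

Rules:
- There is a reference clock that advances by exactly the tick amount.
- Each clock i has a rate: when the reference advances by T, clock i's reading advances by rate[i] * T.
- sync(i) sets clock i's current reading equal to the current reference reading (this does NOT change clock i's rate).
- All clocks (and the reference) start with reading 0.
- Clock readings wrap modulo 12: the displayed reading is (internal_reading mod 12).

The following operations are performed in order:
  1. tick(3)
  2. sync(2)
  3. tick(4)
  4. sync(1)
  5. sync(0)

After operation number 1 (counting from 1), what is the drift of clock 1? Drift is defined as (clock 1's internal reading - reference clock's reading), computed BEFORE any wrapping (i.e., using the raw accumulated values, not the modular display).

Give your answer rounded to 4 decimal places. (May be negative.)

Answer: 0.7500

Derivation:
After op 1 tick(3): ref=3.0000 raw=[2.7000 3.7500 2.4000 2.7000]
Drift of clock 1 after op 1: 3.7500 - 3.0000 = 0.7500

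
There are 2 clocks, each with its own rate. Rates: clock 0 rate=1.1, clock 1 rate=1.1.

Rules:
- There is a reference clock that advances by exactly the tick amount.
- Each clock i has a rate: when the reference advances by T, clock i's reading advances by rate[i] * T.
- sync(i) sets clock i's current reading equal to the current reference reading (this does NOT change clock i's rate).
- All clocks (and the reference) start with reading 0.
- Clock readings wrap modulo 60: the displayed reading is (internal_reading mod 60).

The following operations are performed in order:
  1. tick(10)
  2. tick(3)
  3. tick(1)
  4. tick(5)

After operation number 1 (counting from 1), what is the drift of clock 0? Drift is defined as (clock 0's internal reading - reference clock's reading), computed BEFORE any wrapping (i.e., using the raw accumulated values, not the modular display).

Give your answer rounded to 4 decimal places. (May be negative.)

After op 1 tick(10): ref=10.0000 raw=[11.0000 11.0000]
Drift of clock 0 after op 1: 11.0000 - 10.0000 = 1.0000

Answer: 1.0000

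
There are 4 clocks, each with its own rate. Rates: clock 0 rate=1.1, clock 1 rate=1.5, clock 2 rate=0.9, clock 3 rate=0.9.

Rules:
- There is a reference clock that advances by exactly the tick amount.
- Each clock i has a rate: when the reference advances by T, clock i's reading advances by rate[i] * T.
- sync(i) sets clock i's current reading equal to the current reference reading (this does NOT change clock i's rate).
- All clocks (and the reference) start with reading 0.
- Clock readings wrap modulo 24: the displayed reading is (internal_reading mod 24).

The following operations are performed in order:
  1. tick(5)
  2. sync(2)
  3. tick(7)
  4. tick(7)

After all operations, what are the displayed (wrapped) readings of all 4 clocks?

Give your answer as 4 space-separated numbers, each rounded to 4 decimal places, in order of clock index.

After op 1 tick(5): ref=5.0000 raw=[5.5000 7.5000 4.5000 4.5000]
After op 2 sync(2): ref=5.0000 raw=[5.5000 7.5000 5.0000 4.5000]
After op 3 tick(7): ref=12.0000 raw=[13.2000 18.0000 11.3000 10.8000]
After op 4 tick(7): ref=19.0000 raw=[20.9000 28.5000 17.6000 17.1000]
Wrap final raw readings (mod 24): 20.9000 mod 24 = 20.9000; 28.5000 mod 24 = 4.5000; 17.6000 mod 24 = 17.6000; 17.1000 mod 24 = 17.1000

Answer: 20.9000 4.5000 17.6000 17.1000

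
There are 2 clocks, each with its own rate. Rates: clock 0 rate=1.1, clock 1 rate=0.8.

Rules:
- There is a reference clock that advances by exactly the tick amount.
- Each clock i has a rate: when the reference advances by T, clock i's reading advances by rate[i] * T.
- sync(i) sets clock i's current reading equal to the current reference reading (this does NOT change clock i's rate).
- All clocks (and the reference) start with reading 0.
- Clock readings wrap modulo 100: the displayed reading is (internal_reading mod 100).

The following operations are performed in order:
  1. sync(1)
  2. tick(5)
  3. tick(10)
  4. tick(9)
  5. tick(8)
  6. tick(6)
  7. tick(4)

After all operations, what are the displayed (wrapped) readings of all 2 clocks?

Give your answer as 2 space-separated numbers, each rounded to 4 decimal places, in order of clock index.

After op 1 sync(1): ref=0.0000 raw=[0.0000 0.0000]
After op 2 tick(5): ref=5.0000 raw=[5.5000 4.0000]
After op 3 tick(10): ref=15.0000 raw=[16.5000 12.0000]
After op 4 tick(9): ref=24.0000 raw=[26.4000 19.2000]
After op 5 tick(8): ref=32.0000 raw=[35.2000 25.6000]
After op 6 tick(6): ref=38.0000 raw=[41.8000 30.4000]
After op 7 tick(4): ref=42.0000 raw=[46.2000 33.6000]
Wrap final raw readings (mod 100): 46.2000 mod 100 = 46.2000; 33.6000 mod 100 = 33.6000

Answer: 46.2000 33.6000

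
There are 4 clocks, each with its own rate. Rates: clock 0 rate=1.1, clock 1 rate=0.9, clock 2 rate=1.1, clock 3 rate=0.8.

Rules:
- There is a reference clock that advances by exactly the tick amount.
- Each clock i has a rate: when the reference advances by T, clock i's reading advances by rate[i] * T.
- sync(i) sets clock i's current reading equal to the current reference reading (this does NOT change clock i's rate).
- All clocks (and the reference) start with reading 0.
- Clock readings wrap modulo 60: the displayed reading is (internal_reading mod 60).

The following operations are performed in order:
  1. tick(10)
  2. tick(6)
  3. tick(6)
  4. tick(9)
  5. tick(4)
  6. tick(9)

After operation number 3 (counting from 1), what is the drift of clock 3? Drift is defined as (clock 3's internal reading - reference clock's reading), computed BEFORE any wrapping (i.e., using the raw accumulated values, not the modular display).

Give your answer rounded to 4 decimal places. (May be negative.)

After op 1 tick(10): ref=10.0000 raw=[11.0000 9.0000 11.0000 8.0000]
After op 2 tick(6): ref=16.0000 raw=[17.6000 14.4000 17.6000 12.8000]
After op 3 tick(6): ref=22.0000 raw=[24.2000 19.8000 24.2000 17.6000]
Drift of clock 3 after op 3: 17.6000 - 22.0000 = -4.4000

Answer: -4.4000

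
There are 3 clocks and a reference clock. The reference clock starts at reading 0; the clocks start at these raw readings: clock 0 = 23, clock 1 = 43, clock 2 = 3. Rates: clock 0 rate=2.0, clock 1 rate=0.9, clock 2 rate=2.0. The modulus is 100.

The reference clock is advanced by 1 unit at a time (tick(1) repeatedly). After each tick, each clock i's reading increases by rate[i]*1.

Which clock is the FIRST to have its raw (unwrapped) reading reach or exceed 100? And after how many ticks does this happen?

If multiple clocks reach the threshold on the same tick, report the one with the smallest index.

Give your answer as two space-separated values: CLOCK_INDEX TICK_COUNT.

clock 0: start=23, rate=2.0, needs 100-23 = 77; ticks = ceil(77/2.0) = ceil(38.5000) = 39; reading at tick 39 = 23 + 2.0*39 = 101.0000
clock 1: start=43, rate=0.9, needs 100-43 = 57; ticks = ceil(57/0.9) = ceil(63.3333) = 64; reading at tick 64 = 43 + 0.9*64 = 100.6000
clock 2: start=3, rate=2.0, needs 100-3 = 97; ticks = ceil(97/2.0) = ceil(48.5000) = 49; reading at tick 49 = 3 + 2.0*49 = 101.0000
Minimum tick count = 39; winners = [0]; smallest index = 0

Answer: 0 39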